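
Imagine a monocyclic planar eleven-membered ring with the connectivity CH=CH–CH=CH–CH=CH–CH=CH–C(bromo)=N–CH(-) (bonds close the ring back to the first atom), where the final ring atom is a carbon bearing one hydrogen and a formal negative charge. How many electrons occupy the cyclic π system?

12

Every ring atom contributes a p orbital perpendicular to the ring (the double-bond atoms are sp², each contributing one p electron; each sp² =N– keeps its lone pair in-plane and puts one electron into the π system; the carbanion's lone pair occupies the p orbital), so the π system is cyclic and fully conjugated.
Counting π electrons: 5 × 2 = 10 from the double-bond units + 2 from the CH(-) atom = 12.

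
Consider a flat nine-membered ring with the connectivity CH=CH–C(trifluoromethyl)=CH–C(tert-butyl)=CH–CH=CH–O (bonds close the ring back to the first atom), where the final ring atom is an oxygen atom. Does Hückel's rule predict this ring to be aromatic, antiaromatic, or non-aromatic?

All ring atoms are sp² and supply a p orbital to the ring (the double-bond atoms are sp², each contributing one p electron; the oxygen donates one lone pair from its p orbital); the conjugation is uninterrupted.
π-electron count: 4 × 2 = 8 from the double-bond units + 2 from the O atom = 10.
10 = 4(2) + 2, which satisfies Hückel's 4n+2 rule.

Aromatic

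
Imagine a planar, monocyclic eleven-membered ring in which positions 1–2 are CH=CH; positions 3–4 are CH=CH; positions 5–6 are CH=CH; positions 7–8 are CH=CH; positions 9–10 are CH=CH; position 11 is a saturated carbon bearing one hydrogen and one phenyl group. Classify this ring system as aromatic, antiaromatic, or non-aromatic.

Non-aromatic

The CH(phenyl) carbon is saturated: that saturated carbon is sp³ and has no p orbital in the ring π system. Conjugation is not continuous around the ring.
A ring that is not fully conjugated cannot be aromatic or antiaromatic regardless of its π-electron count.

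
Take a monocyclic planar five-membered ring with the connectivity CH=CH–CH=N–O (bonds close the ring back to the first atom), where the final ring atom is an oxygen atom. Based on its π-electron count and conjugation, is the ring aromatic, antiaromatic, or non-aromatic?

Aromatic

Check conjugation: the double-bond atoms are sp², each contributing one p electron; each sp² =N– keeps its lone pair in-plane and puts one electron into the π system; the oxygen donates one lone pair from its p orbital — every position has a p orbital, so the cyclic π system is continuous.
π-electron count: 2 × 2 = 4 from the double-bond units + 2 from the O atom = 6.
That gives a 4n+2 count (6, n = 1).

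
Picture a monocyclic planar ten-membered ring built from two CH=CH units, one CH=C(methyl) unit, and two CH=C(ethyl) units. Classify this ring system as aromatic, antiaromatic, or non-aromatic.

Check conjugation: every atom in a ring double bond is sp² and brings one electron to the p orbital — every position has a p orbital, so the cyclic π system is continuous.
Tallying contributions gives 5 × 2 = 10 from the 5 double-bond units.
That gives a 4n+2 count (10, n = 2).

Aromatic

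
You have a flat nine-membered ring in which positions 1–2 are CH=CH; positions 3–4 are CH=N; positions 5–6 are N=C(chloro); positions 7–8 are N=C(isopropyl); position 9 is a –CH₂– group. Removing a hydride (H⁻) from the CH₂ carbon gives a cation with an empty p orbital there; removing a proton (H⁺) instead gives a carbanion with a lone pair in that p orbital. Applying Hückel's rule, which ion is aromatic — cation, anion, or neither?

Once that carbon is sp², every ring atom has a p orbital and both ions are fully conjugated.
Cation: 4 × 2 + 0 = 8 π electrons → 4(2), antiaromatic.
Anion: 4 × 2 + 2 = 10 π electrons → 4(2)+2, aromatic.

The anion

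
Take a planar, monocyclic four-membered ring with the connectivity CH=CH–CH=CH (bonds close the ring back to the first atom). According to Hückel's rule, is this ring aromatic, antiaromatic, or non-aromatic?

The p orbitals form a continuous loop: each doubly-bonded ring atom is sp² with one p-orbital electron. The ring is fully conjugated.
Tallying contributions gives 2 × 2 = 4 from the 2 double-bond units.
4 = 4(1); a planar, fully conjugated 4n system is antiaromatic.

Antiaromatic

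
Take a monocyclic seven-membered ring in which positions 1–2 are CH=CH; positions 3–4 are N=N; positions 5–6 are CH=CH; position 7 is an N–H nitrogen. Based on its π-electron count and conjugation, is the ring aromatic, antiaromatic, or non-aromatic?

All ring atoms are sp² and supply a p orbital to the ring (each doubly-bonded ring atom is sp² with one p-orbital electron; each =N– nitrogen is pyridine-type (lone pair in the sp² plane, one electron in the p orbital); the pyrrole-type nitrogen donates its lone pair from the p orbital); the conjugation is uninterrupted.
Adding the contributions, 3 × 2 = 6 from the double-bond units + 2 from the NH atom = 8.
A 4n π count (8, n = 2) in a planar conjugated ring means antiaromatic.

Antiaromatic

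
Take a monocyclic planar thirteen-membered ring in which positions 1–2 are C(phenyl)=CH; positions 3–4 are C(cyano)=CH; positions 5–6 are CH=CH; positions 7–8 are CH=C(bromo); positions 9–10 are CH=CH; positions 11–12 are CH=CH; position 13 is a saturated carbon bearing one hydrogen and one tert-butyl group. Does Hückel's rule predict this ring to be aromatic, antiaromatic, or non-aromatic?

Because that saturated carbon is sp³ and has no p orbital in the ring π system at the CH(tert-butyl) position, the π system cannot extend all the way around the ring.
A ring that is not fully conjugated cannot be aromatic or antiaromatic regardless of its π-electron count.

Non-aromatic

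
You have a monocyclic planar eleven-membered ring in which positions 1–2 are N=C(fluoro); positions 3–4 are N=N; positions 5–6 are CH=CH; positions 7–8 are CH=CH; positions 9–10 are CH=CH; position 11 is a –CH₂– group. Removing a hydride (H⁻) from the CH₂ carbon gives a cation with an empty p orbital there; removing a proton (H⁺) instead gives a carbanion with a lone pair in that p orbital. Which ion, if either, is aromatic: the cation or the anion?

Both ions have a continuous loop of p orbitals — each ring atom is sp².
Cation: 5 × 2 + 0 = 10 π electrons → 4(2)+2, aromatic.
Anion: 5 × 2 + 2 = 12 π electrons → 4(3), antiaromatic.

The cation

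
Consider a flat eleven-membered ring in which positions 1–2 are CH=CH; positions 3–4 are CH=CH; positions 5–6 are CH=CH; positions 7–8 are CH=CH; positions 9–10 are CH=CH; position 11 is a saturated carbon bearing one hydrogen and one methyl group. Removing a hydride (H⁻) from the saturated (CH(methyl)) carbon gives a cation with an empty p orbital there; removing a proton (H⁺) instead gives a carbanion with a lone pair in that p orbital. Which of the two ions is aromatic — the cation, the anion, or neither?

The cation

Once that carbon is sp², every ring atom has a p orbital and both ions are fully conjugated.
Cation: 5 × 2 + 0 = 10 π electrons → 4(2)+2, aromatic.
Anion: 5 × 2 + 2 = 12 π electrons → 4(3), antiaromatic.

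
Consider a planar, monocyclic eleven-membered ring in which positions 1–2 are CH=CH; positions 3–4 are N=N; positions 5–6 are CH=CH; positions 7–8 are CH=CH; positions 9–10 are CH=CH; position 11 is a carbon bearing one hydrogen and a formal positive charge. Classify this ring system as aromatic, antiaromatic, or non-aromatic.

Every ring atom contributes a p orbital perpendicular to the ring (the double-bond atoms are sp², each contributing one p electron; the doubly-bonded nitrogens are pyridine-type — their lone pairs lie in the ring plane, leaving one electron in the p orbital; the carbocation has an empty p orbital), so the π system is cyclic and fully conjugated.
Adding the contributions, 5 × 2 = 10 from the double-bond units + 0 from the CH(+) atom = 10.
10 = 4(2) + 2, which satisfies Hückel's 4n+2 rule.

Aromatic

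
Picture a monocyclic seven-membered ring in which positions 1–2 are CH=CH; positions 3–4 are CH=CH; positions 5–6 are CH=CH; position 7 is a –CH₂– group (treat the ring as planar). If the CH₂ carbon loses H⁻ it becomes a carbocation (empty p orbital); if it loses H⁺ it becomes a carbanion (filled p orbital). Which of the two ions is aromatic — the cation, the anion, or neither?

The cation

Once that carbon is sp², every ring atom has a p orbital and both ions are fully conjugated.
Cation: 3 × 2 + 0 = 6 π electrons → 4(1)+2, aromatic.
Anion: 3 × 2 + 2 = 8 π electrons → 4(2), antiaromatic.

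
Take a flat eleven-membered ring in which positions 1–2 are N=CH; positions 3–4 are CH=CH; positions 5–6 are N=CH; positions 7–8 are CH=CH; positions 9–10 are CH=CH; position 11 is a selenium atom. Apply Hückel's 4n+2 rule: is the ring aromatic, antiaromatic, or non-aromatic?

The p orbitals form a continuous loop: every atom in a ring double bond is sp² and brings one electron to the p orbital; the doubly-bonded nitrogens are pyridine-type — their lone pairs lie in the ring plane, leaving one electron in the p orbital; the selenium donates one lone pair from its p orbital. The ring is fully conjugated.
Tallying contributions gives 5 × 2 = 10 from the double-bond units + 2 from the Se atom = 12.
12 is a 4n count (n = 3), so the planar conjugated ring is antiaromatic.

Antiaromatic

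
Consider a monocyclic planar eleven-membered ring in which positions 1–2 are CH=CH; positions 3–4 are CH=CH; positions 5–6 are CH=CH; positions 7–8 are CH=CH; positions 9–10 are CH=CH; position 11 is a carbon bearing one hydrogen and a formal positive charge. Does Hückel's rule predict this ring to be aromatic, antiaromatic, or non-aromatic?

Every ring atom contributes a p orbital perpendicular to the ring (the double-bond atoms are sp², each contributing one p electron; the carbocation has an empty p orbital), so the π system is cyclic and fully conjugated.
Counting π electrons: 5 × 2 = 10 from the double-bond units + 0 from the CH(+) atom = 10.
10 = 4(2) + 2, which satisfies Hückel's 4n+2 rule.

Aromatic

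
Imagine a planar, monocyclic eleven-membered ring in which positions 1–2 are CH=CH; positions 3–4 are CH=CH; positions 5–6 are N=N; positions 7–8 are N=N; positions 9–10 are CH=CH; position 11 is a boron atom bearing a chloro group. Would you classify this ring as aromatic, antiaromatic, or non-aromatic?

Aromatic

Check conjugation: every atom in a ring double bond is sp² and brings one electron to the p orbital; each =N– nitrogen is pyridine-type (lone pair in the sp² plane, one electron in the p orbital); the boron has an empty p orbital — every position has a p orbital, so the cyclic π system is continuous.
π-electron count: 5 × 2 = 10 from the double-bond units + 0 from the B(chloro) atom = 10.
That gives a 4n+2 count (10, n = 2).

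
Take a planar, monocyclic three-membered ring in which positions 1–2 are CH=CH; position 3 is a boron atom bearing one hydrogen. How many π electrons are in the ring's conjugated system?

2

Check conjugation: each doubly-bonded ring atom is sp² with one p-orbital electron; the boron has an empty p orbital — every position has a p orbital, so the cyclic π system is continuous.
π-electron count: 1 × 2 = 2 from the double-bond unit + 0 from the BH atom = 2.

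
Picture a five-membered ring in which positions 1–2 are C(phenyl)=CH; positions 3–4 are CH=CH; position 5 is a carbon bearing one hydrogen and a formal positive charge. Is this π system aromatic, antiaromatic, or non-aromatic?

The p orbitals form a continuous loop: each doubly-bonded ring atom is sp² with one p-orbital electron; the carbocation has an empty p orbital. The ring is fully conjugated.
Adding the contributions, 2 × 2 = 4 from the double-bond units + 0 from the CH(+) atom = 4.
4 = 4(1); a planar, fully conjugated 4n system is antiaromatic.

Antiaromatic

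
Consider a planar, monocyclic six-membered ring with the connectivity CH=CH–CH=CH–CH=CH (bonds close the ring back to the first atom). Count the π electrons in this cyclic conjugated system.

6

Check conjugation: each doubly-bonded ring atom is sp² with one p-orbital electron — every position has a p orbital, so the cyclic π system is continuous.
π-electron count: 3 × 2 = 6 from the 3 double-bond units.
This is benzene.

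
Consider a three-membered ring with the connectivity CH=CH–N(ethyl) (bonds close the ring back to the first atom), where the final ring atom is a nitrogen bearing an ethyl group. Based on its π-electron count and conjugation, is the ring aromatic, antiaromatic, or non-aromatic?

Antiaromatic

The p orbitals form a continuous loop: each doubly-bonded ring atom is sp² with one p-orbital electron; the pyrrole-type nitrogen donates its lone pair from the p orbital. The ring is fully conjugated.
Tallying contributions gives 1 × 2 = 2 from the double-bond unit + 2 from the N(ethyl) atom = 4.
4 is a 4n count (n = 1), so the planar conjugated ring is antiaromatic.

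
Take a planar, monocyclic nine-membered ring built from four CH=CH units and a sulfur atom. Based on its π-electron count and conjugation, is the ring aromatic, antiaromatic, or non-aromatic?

The p orbitals form a continuous loop: every atom in a ring double bond is sp² and brings one electron to the p orbital; the sulfur donates one lone pair from its p orbital. The ring is fully conjugated.
Tallying contributions gives 4 × 2 = 8 from the double-bond units + 2 from the S atom = 10.
Since 10 = 4·2 + 2, the ring meets the 4n+2 criterion.

Aromatic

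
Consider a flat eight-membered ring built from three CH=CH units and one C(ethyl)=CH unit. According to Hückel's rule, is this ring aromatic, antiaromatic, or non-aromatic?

Antiaromatic

All ring atoms are sp² and supply a p orbital to the ring (every atom in a ring double bond is sp² and brings one electron to the p orbital); the conjugation is uninterrupted.
π-electron count: 4 × 2 = 8 from the 4 double-bond units.
8 = 4(2); a planar, fully conjugated 4n system is antiaromatic.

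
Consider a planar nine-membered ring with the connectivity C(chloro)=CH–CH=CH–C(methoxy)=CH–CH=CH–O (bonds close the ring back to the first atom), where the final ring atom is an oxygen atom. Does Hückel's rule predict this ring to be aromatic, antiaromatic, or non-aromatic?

All ring atoms are sp² and supply a p orbital to the ring (every atom in a ring double bond is sp² and brings one electron to the p orbital; the oxygen donates one lone pair from its p orbital); the conjugation is uninterrupted.
Tallying contributions gives 4 × 2 = 8 from the double-bond units + 2 from the O atom = 10.
10 = 4(2) + 2, which satisfies Hückel's 4n+2 rule.

Aromatic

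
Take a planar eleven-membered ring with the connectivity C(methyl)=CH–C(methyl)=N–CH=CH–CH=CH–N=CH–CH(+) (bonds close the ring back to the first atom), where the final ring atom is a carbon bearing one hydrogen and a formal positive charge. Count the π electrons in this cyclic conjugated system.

All ring atoms are sp² and supply a p orbital to the ring (every atom in a ring double bond is sp² and brings one electron to the p orbital; each sp² =N– keeps its lone pair in-plane and puts one electron into the π system; the carbocation has an empty p orbital); the conjugation is uninterrupted.
π-electron count: 5 × 2 = 10 from the double-bond units + 0 from the CH(+) atom = 10.

10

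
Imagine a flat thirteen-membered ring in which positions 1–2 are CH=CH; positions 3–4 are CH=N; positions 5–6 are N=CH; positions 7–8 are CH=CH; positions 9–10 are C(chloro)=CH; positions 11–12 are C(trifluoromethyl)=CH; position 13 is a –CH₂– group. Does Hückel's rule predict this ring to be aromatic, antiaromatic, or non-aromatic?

Because the tetrahedral CH₂ carbon is sp³ and has no p orbital in the ring π system at the CH2 position, the π system cannot extend all the way around the ring.
A ring that is not fully conjugated cannot be aromatic or antiaromatic regardless of its π-electron count.

Non-aromatic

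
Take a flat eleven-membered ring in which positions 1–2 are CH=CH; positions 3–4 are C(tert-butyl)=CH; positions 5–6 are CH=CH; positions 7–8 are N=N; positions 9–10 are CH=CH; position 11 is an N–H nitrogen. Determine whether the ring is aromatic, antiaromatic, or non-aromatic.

Antiaromatic

All ring atoms are sp² and supply a p orbital to the ring (each doubly-bonded ring atom is sp² with one p-orbital electron; each =N– nitrogen is pyridine-type (lone pair in the sp² plane, one electron in the p orbital); the pyrrole-type nitrogen donates its lone pair from the p orbital); the conjugation is uninterrupted.
Adding the contributions, 5 × 2 = 10 from the double-bond units + 2 from the NH atom = 12.
12 = 4(3); a planar, fully conjugated 4n system is antiaromatic.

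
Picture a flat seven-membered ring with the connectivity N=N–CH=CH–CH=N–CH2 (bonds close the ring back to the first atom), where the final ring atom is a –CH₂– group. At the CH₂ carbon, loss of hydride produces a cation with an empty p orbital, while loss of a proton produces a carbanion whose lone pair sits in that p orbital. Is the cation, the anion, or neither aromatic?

In either ion the ring is fully conjugated: every atom, including the new sp² carbon, supplies a p orbital.
Cation: 3 × 2 + 0 = 6 π electrons → 4(1)+2, aromatic.
Anion: 3 × 2 + 2 = 8 π electrons → 4(2), antiaromatic.

The cation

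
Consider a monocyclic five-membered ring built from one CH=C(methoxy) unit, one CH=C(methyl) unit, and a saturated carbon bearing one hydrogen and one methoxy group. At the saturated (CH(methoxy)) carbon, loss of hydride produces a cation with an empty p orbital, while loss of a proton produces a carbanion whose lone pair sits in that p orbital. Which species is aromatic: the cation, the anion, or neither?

In either ion the ring is fully conjugated: every atom, including the new sp² carbon, supplies a p orbital.
Cation: 2 × 2 + 0 = 4 π electrons → 4(1), antiaromatic.
Anion: 2 × 2 + 2 = 6 π electrons → 4(1)+2, aromatic.

The anion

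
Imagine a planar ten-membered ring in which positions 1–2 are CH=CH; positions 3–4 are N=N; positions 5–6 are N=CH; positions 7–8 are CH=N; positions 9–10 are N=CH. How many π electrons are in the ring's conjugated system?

All ring atoms are sp² and supply a p orbital to the ring (the double-bond atoms are sp², each contributing one p electron; each =N– nitrogen is pyridine-type (lone pair in the sp² plane, one electron in the p orbital)); the conjugation is uninterrupted.
π-electron count: 5 × 2 = 10 from the 5 double-bond units.

10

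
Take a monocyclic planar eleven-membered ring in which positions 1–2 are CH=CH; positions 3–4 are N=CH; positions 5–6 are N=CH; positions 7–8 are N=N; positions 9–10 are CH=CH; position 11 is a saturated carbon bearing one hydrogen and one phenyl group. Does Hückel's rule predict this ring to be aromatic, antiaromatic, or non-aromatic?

At the CH(phenyl) position, that saturated carbon is sp³ and has no p orbital in the ring π system; the ring's p-orbital overlap is broken there.
Without a continuous loop of overlapping p orbitals the Hückel electron count never comes into play.

Non-aromatic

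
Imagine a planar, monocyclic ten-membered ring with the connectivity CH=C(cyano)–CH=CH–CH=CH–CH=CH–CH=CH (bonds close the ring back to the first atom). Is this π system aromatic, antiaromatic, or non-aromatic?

Aromatic

Check conjugation: each doubly-bonded ring atom is sp² with one p-orbital electron — every position has a p orbital, so the cyclic π system is continuous.
π-electron count: 5 × 2 = 10 from the 5 double-bond units.
With 10 π electrons (n = 2), the Hückel 4n+2 condition holds.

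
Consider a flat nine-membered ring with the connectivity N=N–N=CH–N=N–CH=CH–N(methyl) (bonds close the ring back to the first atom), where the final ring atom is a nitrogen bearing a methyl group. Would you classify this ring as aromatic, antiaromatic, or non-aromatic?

Aromatic

All ring atoms are sp² and supply a p orbital to the ring (the double-bond atoms are sp², each contributing one p electron; the doubly-bonded nitrogens are pyridine-type — their lone pairs lie in the ring plane, leaving one electron in the p orbital; the pyrrole-type nitrogen donates its lone pair from the p orbital); the conjugation is uninterrupted.
π-electron count: 4 × 2 = 8 from the double-bond units + 2 from the N(methyl) atom = 10.
Since 10 = 4·2 + 2, the ring meets the 4n+2 criterion.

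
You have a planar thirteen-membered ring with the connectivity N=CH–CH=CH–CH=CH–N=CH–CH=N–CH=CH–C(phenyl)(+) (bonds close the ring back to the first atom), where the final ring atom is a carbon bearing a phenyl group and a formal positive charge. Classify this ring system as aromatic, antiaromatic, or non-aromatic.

Antiaromatic

The p orbitals form a continuous loop: the double-bond atoms are sp², each contributing one p electron; the doubly-bonded nitrogens are pyridine-type — their lone pairs lie in the ring plane, leaving one electron in the p orbital; the carbocation has an empty p orbital. The ring is fully conjugated.
Adding the contributions, 6 × 2 = 12 from the double-bond units + 0 from the C(phenyl)(+) atom = 12.
With 12 = 4·3 π electrons, Hückel's rule classifies the planar ring as antiaromatic.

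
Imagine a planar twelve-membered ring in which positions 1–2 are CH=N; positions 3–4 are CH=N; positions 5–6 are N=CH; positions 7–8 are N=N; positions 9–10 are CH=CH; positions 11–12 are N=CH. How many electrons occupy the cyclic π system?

12

The p orbitals form a continuous loop: each doubly-bonded ring atom is sp² with one p-orbital electron; the doubly-bonded nitrogens are pyridine-type — their lone pairs lie in the ring plane, leaving one electron in the p orbital. The ring is fully conjugated.
Tallying contributions gives 6 × 2 = 12 from the 6 double-bond units.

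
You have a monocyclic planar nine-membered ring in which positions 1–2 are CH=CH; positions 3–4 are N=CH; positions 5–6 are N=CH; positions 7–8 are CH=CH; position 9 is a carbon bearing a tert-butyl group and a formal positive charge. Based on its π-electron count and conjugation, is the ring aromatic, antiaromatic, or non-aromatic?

Antiaromatic

Check conjugation: the double-bond atoms are sp², each contributing one p electron; the doubly-bonded nitrogens are pyridine-type — their lone pairs lie in the ring plane, leaving one electron in the p orbital; the carbocation has an empty p orbital — every position has a p orbital, so the cyclic π system is continuous.
π-electron count: 4 × 2 = 8 from the double-bond units + 0 from the C(tert-butyl)(+) atom = 8.
8 is a 4n count (n = 2), so the planar conjugated ring is antiaromatic.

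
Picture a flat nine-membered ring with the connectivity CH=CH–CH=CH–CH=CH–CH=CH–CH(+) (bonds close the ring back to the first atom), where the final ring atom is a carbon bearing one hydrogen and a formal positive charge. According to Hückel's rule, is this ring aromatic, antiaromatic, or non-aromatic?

Check conjugation: every atom in a ring double bond is sp² and brings one electron to the p orbital; the carbocation has an empty p orbital — every position has a p orbital, so the cyclic π system is continuous.
Counting π electrons: 4 × 2 = 8 from the double-bond units + 0 from the CH(+) atom = 8.
8 = 4(2); a planar, fully conjugated 4n system is antiaromatic.

Antiaromatic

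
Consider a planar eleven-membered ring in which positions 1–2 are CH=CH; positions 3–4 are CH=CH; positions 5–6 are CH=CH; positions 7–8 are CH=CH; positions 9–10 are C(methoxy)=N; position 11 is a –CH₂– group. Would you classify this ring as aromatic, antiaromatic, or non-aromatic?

Non-aromatic

At the CH2 position, the tetrahedral CH₂ carbon is sp³ and has no p orbital in the ring π system; the ring's p-orbital overlap is broken there.
A ring that is not fully conjugated cannot be aromatic or antiaromatic regardless of its π-electron count.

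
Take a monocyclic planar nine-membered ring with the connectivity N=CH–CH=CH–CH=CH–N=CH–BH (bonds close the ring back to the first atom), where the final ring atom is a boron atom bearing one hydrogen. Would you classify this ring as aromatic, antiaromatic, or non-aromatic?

Every ring atom contributes a p orbital perpendicular to the ring (every atom in a ring double bond is sp² and brings one electron to the p orbital; each sp² =N– keeps its lone pair in-plane and puts one electron into the π system; the boron has an empty p orbital), so the π system is cyclic and fully conjugated.
π-electron count: 4 × 2 = 8 from the double-bond units + 0 from the BH atom = 8.
8 is a 4n count (n = 2), so the planar conjugated ring is antiaromatic.

Antiaromatic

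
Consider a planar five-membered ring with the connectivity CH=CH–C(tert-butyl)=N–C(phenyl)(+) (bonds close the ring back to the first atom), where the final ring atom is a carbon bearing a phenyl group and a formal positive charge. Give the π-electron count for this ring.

4

All ring atoms are sp² and supply a p orbital to the ring (the double-bond atoms are sp², each contributing one p electron; each =N– nitrogen is pyridine-type (lone pair in the sp² plane, one electron in the p orbital); the carbocation has an empty p orbital); the conjugation is uninterrupted.
Adding the contributions, 2 × 2 = 4 from the double-bond units + 0 from the C(phenyl)(+) atom = 4.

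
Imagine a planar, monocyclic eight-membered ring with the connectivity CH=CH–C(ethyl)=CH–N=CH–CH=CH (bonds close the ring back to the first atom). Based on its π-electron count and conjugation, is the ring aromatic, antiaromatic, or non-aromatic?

Antiaromatic

The p orbitals form a continuous loop: every atom in a ring double bond is sp² and brings one electron to the p orbital; the doubly-bonded nitrogens are pyridine-type — their lone pairs lie in the ring plane, leaving one electron in the p orbital. The ring is fully conjugated.
Tallying contributions gives 4 × 2 = 8 from the 4 double-bond units.
8 is a 4n count (n = 2), so the planar conjugated ring is antiaromatic.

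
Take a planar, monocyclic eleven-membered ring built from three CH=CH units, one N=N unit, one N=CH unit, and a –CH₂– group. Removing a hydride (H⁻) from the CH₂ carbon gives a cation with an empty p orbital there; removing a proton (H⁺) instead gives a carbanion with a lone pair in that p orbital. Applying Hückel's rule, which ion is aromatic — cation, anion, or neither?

The cation

Once that carbon is sp², every ring atom has a p orbital and both ions are fully conjugated.
Cation: 5 × 2 + 0 = 10 π electrons → 4(2)+2, aromatic.
Anion: 5 × 2 + 2 = 12 π electrons → 4(3), antiaromatic.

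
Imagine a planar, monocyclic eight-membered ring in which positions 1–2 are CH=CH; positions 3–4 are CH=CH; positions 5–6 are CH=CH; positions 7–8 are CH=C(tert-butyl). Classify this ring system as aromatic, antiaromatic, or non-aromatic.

Check conjugation: the double-bond atoms are sp², each contributing one p electron — every position has a p orbital, so the cyclic π system is continuous.
Tallying contributions gives 4 × 2 = 8 from the 4 double-bond units.
8 is a 4n count (n = 2), so the planar conjugated ring is antiaromatic.

Antiaromatic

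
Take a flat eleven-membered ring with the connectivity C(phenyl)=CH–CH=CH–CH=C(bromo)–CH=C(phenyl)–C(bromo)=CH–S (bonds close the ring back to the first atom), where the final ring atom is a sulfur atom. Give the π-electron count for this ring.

12

All ring atoms are sp² and supply a p orbital to the ring (each doubly-bonded ring atom is sp² with one p-orbital electron; the sulfur donates one lone pair from its p orbital); the conjugation is uninterrupted.
Tallying contributions gives 5 × 2 = 10 from the double-bond units + 2 from the S atom = 12.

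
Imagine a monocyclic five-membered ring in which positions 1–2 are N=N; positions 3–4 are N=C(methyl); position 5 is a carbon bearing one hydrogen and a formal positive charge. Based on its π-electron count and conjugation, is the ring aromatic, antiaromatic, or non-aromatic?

The p orbitals form a continuous loop: every atom in a ring double bond is sp² and brings one electron to the p orbital; each sp² =N– keeps its lone pair in-plane and puts one electron into the π system; the carbocation has an empty p orbital. The ring is fully conjugated.
Counting π electrons: 2 × 2 = 4 from the double-bond units + 0 from the CH(+) atom = 4.
With 4 = 4·1 π electrons, Hückel's rule classifies the planar ring as antiaromatic.

Antiaromatic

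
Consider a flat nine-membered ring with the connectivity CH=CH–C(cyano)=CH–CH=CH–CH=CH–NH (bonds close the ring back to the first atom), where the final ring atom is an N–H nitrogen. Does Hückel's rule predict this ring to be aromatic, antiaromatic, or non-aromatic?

Aromatic

The p orbitals form a continuous loop: each doubly-bonded ring atom is sp² with one p-orbital electron; the pyrrole-type nitrogen donates its lone pair from the p orbital. The ring is fully conjugated.
Adding the contributions, 4 × 2 = 8 from the double-bond units + 2 from the NH atom = 10.
That gives a 4n+2 count (10, n = 2).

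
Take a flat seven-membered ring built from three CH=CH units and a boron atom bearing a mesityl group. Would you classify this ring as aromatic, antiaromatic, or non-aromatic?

Aromatic

The p orbitals form a continuous loop: each doubly-bonded ring atom is sp² with one p-orbital electron; the boron has an empty p orbital. The ring is fully conjugated.
Tallying contributions gives 3 × 2 = 6 from the double-bond units + 0 from the B(mesityl) atom = 6.
6 = 4(1) + 2, which satisfies Hückel's 4n+2 rule.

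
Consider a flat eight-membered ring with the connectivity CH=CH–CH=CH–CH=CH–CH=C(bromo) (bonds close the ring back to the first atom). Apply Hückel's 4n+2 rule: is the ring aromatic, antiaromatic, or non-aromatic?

All ring atoms are sp² and supply a p orbital to the ring (every atom in a ring double bond is sp² and brings one electron to the p orbital); the conjugation is uninterrupted.
Counting π electrons: 4 × 2 = 8 from the 4 double-bond units.
8 is a 4n count (n = 2), so the planar conjugated ring is antiaromatic.

Antiaromatic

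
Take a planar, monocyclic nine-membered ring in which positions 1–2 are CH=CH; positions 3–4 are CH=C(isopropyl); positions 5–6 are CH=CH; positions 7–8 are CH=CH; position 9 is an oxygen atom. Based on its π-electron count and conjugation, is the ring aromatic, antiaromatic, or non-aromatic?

Aromatic

All ring atoms are sp² and supply a p orbital to the ring (each doubly-bonded ring atom is sp² with one p-orbital electron; the oxygen donates one lone pair from its p orbital); the conjugation is uninterrupted.
Tallying contributions gives 4 × 2 = 8 from the double-bond units + 2 from the O atom = 10.
10 = 4(2) + 2, which satisfies Hückel's 4n+2 rule.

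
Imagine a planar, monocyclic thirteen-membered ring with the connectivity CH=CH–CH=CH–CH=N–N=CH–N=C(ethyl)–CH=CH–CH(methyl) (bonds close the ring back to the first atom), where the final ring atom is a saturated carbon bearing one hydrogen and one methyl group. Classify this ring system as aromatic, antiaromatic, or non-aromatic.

Because that saturated carbon is sp³ and has no p orbital in the ring π system at the CH(methyl) position, the π system cannot extend all the way around the ring.
Broken conjugation rules out both aromaticity and antiaromaticity.

Non-aromatic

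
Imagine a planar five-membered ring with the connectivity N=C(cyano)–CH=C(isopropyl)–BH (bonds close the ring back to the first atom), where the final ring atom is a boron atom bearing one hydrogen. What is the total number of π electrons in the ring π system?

4

The p orbitals form a continuous loop: the double-bond atoms are sp², each contributing one p electron; each =N– nitrogen is pyridine-type (lone pair in the sp² plane, one electron in the p orbital); the boron has an empty p orbital. The ring is fully conjugated.
π-electron count: 2 × 2 = 4 from the double-bond units + 0 from the BH atom = 4.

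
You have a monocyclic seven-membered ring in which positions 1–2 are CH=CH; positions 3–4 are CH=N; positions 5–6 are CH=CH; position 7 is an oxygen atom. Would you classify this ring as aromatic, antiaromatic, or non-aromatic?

Antiaromatic

All ring atoms are sp² and supply a p orbital to the ring (every atom in a ring double bond is sp² and brings one electron to the p orbital; each =N– nitrogen is pyridine-type (lone pair in the sp² plane, one electron in the p orbital); the oxygen donates one lone pair from its p orbital); the conjugation is uninterrupted.
Counting π electrons: 3 × 2 = 6 from the double-bond units + 2 from the O atom = 8.
8 is a 4n count (n = 2), so the planar conjugated ring is antiaromatic.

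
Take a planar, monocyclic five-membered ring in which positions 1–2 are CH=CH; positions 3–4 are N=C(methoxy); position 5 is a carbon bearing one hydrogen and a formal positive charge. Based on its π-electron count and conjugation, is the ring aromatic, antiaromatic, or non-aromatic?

Antiaromatic

Every ring atom contributes a p orbital perpendicular to the ring (every atom in a ring double bond is sp² and brings one electron to the p orbital; each sp² =N– keeps its lone pair in-plane and puts one electron into the π system; the carbocation has an empty p orbital), so the π system is cyclic and fully conjugated.
π-electron count: 2 × 2 = 4 from the double-bond units + 0 from the CH(+) atom = 4.
4 is a 4n count (n = 1), so the planar conjugated ring is antiaromatic.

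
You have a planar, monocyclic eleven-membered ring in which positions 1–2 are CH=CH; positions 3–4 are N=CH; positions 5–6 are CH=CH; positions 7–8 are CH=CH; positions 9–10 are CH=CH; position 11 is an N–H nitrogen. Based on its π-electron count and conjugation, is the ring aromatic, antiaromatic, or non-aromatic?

Antiaromatic

Check conjugation: each doubly-bonded ring atom is sp² with one p-orbital electron; the doubly-bonded nitrogens are pyridine-type — their lone pairs lie in the ring plane, leaving one electron in the p orbital; the pyrrole-type nitrogen donates its lone pair from the p orbital — every position has a p orbital, so the cyclic π system is continuous.
π-electron count: 5 × 2 = 10 from the double-bond units + 2 from the NH atom = 12.
With 12 = 4·3 π electrons, Hückel's rule classifies the planar ring as antiaromatic.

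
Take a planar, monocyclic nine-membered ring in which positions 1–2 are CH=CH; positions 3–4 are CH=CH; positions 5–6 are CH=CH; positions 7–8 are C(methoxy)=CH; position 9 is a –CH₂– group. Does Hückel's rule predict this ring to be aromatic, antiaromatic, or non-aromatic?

Non-aromatic

At the CH2 position, the tetrahedral CH₂ carbon is sp³ and has no p orbital in the ring π system; the ring's p-orbital overlap is broken there.
Hückel's rule only applies to fully conjugated rings, so this one is simply non-aromatic.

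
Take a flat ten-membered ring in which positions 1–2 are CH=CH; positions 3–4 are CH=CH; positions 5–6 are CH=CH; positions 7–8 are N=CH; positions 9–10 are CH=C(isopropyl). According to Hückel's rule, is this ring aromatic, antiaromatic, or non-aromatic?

All ring atoms are sp² and supply a p orbital to the ring (the double-bond atoms are sp², each contributing one p electron; the doubly-bonded nitrogens are pyridine-type — their lone pairs lie in the ring plane, leaving one electron in the p orbital); the conjugation is uninterrupted.
Adding the contributions, 5 × 2 = 10 from the 5 double-bond units.
That gives a 4n+2 count (10, n = 2).

Aromatic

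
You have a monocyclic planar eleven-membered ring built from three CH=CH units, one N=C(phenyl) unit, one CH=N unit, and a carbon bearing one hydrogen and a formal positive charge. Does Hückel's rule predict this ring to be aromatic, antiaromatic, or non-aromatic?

Check conjugation: each doubly-bonded ring atom is sp² with one p-orbital electron; each =N– nitrogen is pyridine-type (lone pair in the sp² plane, one electron in the p orbital); the carbocation has an empty p orbital — every position has a p orbital, so the cyclic π system is continuous.
Tallying contributions gives 5 × 2 = 10 from the double-bond units + 0 from the CH(+) atom = 10.
With 10 π electrons (n = 2), the Hückel 4n+2 condition holds.

Aromatic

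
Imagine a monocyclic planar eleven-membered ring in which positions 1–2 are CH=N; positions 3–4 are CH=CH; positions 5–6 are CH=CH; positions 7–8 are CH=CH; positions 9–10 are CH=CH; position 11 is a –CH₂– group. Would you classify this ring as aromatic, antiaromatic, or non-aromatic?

The CH2 carbon is saturated: the tetrahedral CH₂ carbon is sp³ and has no p orbital in the ring π system. Conjugation is not continuous around the ring.
Broken conjugation rules out both aromaticity and antiaromaticity.

Non-aromatic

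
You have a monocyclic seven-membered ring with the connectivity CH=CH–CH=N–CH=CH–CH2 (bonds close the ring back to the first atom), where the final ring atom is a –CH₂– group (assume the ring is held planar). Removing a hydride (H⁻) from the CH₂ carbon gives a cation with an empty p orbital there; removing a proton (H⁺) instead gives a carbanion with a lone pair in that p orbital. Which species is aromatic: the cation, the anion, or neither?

In either ion the ring is fully conjugated: every atom, including the new sp² carbon, supplies a p orbital.
Cation: 3 × 2 + 0 = 6 π electrons → 4(1)+2, aromatic.
Anion: 3 × 2 + 2 = 8 π electrons → 4(2), antiaromatic.

The cation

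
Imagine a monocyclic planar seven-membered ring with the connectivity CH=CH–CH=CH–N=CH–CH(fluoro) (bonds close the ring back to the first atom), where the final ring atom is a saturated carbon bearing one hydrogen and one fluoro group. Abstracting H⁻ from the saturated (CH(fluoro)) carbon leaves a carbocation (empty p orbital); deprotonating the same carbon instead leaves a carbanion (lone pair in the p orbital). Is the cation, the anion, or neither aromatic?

In both ions every ring atom is sp² and contributes a p orbital, so both rings are fully conjugated.
Cation: 3 × 2 + 0 = 6 π electrons → 4(1)+2, aromatic.
Anion: 3 × 2 + 2 = 8 π electrons → 4(2), antiaromatic.

The cation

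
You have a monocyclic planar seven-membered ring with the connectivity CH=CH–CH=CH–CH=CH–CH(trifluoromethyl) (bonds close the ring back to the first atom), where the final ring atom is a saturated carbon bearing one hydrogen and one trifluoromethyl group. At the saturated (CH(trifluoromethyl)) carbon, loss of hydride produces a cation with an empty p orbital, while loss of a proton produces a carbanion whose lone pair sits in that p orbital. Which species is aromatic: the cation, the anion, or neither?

In either ion the ring is fully conjugated: every atom, including the new sp² carbon, supplies a p orbital.
Cation: 3 × 2 + 0 = 6 π electrons → 4(1)+2, aromatic.
Anion: 3 × 2 + 2 = 8 π electrons → 4(2), antiaromatic.

The cation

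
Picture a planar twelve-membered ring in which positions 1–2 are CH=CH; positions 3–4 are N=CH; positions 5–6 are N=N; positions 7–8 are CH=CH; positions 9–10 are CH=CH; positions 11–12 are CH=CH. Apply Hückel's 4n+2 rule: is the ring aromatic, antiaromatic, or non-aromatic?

All ring atoms are sp² and supply a p orbital to the ring (each doubly-bonded ring atom is sp² with one p-orbital electron; the doubly-bonded nitrogens are pyridine-type — their lone pairs lie in the ring plane, leaving one electron in the p orbital); the conjugation is uninterrupted.
Adding the contributions, 6 × 2 = 12 from the 6 double-bond units.
With 12 = 4·3 π electrons, Hückel's rule classifies the planar ring as antiaromatic.

Antiaromatic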